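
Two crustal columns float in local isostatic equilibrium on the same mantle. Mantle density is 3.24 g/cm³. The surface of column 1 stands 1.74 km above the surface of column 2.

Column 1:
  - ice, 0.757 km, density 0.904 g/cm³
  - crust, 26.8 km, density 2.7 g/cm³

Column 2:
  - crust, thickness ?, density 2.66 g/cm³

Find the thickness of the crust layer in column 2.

Take the compensation level at the base of the deeper column (depth z_c below the surface of column 1) and equate Σ ρ_i t_i down to z_c; mantle fills any gap and the z_c terms cancel.
Column 1: 0.757×0.904 + 26.8×2.7 + (z_c − 27.557)×3.24
Column 2: 1.74×0 + x×2.66 + (z_c − 1.74 − 0 − x)×3.24
The z_c×3.24 term appears on both sides and cancels. Collect the known terms of each column as K = Σ(ρt)_known − 3.24 × (depth of known layers): K_1 = 73.044328 − 3.24×27.557 = −16.240352; K_2 = 0 − 3.24×(1.74 + 0) = −5.6376.
Balance: K_1 = K_2 − x×(3.24 − 2.66), so x = (K_2 − K_1)/(3.24 − 2.66) = 10.6028/0.58 = 18.3 km.

18.3 km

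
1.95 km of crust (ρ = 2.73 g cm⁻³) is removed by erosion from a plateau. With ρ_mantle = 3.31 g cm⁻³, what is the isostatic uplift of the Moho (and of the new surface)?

1.61 km

Unloading: uplift u = e ρ_c/ρ_m = 1.95 km × 2.73/3.31 = 1.61 km.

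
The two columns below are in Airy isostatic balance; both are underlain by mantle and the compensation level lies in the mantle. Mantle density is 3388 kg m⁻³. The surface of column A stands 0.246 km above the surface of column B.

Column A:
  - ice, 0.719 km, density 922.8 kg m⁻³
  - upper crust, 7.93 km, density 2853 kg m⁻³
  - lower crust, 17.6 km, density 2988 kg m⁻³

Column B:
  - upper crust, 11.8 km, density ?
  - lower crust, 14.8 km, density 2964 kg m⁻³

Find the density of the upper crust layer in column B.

Take the compensation level at the base of the deeper column (depth z_c below the surface of column A) and equate Σ ρ_i t_i down to z_c; mantle fills any gap and the z_c terms cancel.
Column A: 0.719×922.8 + 7.93×2853 + 17.6×2988 + (z_c − 26.249)×3388
Column B: 0.246×0 + 11.8×ρ + 14.8×2964 + (z_c − 0.246 − 26.6)×3388
The z_c×3388 term appears on both sides and cancels. Collect the known terms of each column as K = Σ(ρt)_known − 3388 × (depth of known layers): K_A = 75876.5832 − 3388×26.249 = −13055.0288; K_B = 43867.2 − 3388×(0.246 + 26.6) = −47087.048.
Balance: K_A = K_B + 11.8×ρ, so ρ = (K_A − K_B)/11.8 = 34032/11.8 = 2880 kg m⁻³.

2880 kg m⁻³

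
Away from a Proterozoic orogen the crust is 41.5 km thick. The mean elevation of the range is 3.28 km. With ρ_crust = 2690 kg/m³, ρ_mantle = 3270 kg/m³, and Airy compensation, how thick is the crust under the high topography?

60 km

Root depth r = h ρ_c / (ρ_m − ρ_c) = 3.28 km × 2690 / 580 = 15.21 km.
Total thickness = T + h + r = 41.5 km + 3.28 km + 15.21 km = 60 km.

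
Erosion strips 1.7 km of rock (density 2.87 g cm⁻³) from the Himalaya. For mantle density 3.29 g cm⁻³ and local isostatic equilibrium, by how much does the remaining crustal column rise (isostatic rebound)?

1.48 km

Unloading: uplift u = e ρ_c/ρ_m = 1.7 km × 2.87/3.29 = 1.48 km.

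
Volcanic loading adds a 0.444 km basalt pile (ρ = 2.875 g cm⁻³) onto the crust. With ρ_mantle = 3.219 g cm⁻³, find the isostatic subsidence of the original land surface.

0.397 km

Subaerial loading: s = t ρ_load / ρ_m.
s = 0.444 km × 2.875/3.219 = 0.397 km.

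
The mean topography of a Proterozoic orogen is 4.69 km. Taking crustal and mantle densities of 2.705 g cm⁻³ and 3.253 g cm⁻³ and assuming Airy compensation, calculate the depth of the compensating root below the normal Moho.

For local isostatic compensation: the weight of the topography is balanced by the buoyancy of the root, ρ_c h = (ρ_m − ρ_c) r.
r = h · ρ_c / (ρ_m − ρ_c) = 4.69 km × 2.705 / (3.253 − 2.705) = 23.2 km.

23.2 km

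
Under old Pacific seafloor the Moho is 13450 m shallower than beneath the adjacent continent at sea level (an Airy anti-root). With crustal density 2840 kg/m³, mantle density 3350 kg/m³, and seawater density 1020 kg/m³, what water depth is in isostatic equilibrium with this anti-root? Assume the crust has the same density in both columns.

Replacing a thickness d of crust by seawater at the top must be balanced by replacing crust with mantle at the base: d (ρ_c − ρ_w) = a (ρ_m − ρ_c).
d = a (ρ_m − ρ_c)/(ρ_c − ρ_w) = 13450 m × 510/1820 = 3770 m.

3770 m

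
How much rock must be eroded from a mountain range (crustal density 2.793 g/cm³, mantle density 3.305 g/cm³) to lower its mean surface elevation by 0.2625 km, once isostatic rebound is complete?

Net drop Δ = e − u = e − e ρ_c/ρ_m = e (ρ_m − ρ_c)/ρ_m.
e = Δ ρ_m/(ρ_m − ρ_c) = 0.2625 km × 3.305/0.512 = 1.69 km.

1.69 km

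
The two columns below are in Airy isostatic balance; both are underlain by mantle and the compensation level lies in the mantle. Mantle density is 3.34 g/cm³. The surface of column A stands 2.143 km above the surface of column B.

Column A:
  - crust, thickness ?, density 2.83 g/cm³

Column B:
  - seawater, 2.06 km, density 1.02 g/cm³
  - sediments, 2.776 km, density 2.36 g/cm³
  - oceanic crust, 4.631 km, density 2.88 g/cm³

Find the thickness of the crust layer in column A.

32.9 km

Take the compensation level at the base of the deeper column (depth z_c below the surface of column A) and equate Σ ρ_i t_i down to z_c; mantle fills any gap and the z_c terms cancel.
Column A: x×2.83 + (z_c − 0 − x)×3.34
Column B: 2.143×0 + 2.06×1.02 + 2.776×2.36 + 4.631×2.88 + (z_c − 2.143 − 9.467)×3.34
The z_c×3.34 term appears on both sides and cancels. Collect the known terms of each column as K = Σ(ρt)_known − 3.34 × (depth of known layers): K_A = 0 − 3.34×0 = 0; K_B = 21.98984 − 3.34×(2.143 + 9.467) = −16.78756.
Balance: K_A − x×(3.34 − 2.83) = K_B, so x = (K_A − K_B)/(3.34 − 2.83) = 16.7876/0.51 = 32.9 km.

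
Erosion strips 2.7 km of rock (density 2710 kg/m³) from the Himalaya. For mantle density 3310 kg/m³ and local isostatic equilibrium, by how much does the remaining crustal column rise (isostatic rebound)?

Unloading: uplift u = e ρ_c/ρ_m = 2.7 km × 2710/3310 = 2.21 km.

2.21 km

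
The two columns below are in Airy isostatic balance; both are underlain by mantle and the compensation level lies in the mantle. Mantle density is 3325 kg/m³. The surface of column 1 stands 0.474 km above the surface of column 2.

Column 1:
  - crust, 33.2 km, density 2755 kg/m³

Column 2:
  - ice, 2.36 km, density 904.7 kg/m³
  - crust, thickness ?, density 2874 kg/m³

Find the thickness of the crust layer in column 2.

Take the compensation level at the base of the deeper column (depth z_c below the surface of column 1) and equate Σ ρ_i t_i down to z_c; mantle fills any gap and the z_c terms cancel.
Column 1: 33.2×2755 + (z_c − 33.2)×3325
Column 2: 0.474×0 + 2.36×904.7 + x×2874 + (z_c − 0.474 − 2.36 − x)×3325
The z_c×3325 term appears on both sides and cancels. Collect the known terms of each column as K = Σ(ρt)_known − 3325 × (depth of known layers): K_1 = 91466 − 3325×33.2 = −18924; K_2 = 2135.092 − 3325×(0.474 + 2.36) = −7287.958.
Balance: K_1 = K_2 − x×(3325 − 2874), so x = (K_2 − K_1)/(3325 − 2874) = 11636/451 = 25.8 km.

25.8 km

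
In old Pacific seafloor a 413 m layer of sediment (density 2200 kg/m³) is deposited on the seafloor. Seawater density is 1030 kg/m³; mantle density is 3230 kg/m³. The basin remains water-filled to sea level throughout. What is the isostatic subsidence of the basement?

220 m

Submarine loading: the sediment displaces seawater, and the subsidence is in turn flooded, so s (ρ_m − ρ_w) = t (ρ_sed − ρ_w).
s = 413 m × (2200 − 1030) / (3230 − 1030) = 220 m.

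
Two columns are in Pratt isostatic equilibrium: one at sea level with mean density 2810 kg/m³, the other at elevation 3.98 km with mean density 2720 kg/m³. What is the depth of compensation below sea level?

ρ_ref D = ρ (D + h) → D (ρ_ref − ρ) = ρ h.
D = ρ h/(ρ_ref − ρ) = 2720 × 3.98 km/(2810 − 2720) = 120 km.

120 km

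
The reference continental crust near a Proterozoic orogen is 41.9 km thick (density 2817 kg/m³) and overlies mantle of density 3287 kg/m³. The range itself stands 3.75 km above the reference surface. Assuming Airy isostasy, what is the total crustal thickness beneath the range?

Root depth r = h ρ_c / (ρ_m − ρ_c) = 3.75 km × 2817 / 470 = 22.48 km.
Total thickness = T + h + r = 41.9 km + 3.75 km + 22.48 km = 68.1 km.

68.1 km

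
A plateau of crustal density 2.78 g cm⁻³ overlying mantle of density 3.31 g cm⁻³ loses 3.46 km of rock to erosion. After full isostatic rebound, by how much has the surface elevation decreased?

0.554 km

Rebound u = e ρ_c/ρ_m = 3.46 km × 2.78/3.31 = 2.906 km.
Net surface drop = e − u = 3.46 km − 2.906 km = e (ρ_m − ρ_c)/ρ_m = 0.554 km.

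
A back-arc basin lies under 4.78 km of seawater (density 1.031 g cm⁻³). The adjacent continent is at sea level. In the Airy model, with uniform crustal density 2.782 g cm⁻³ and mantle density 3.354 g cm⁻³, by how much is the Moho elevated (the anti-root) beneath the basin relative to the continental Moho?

Equating mass per unit area of the two columns: replacing crust with seawater at the top is compensated by replacing crust with mantle at the base: d (ρ_c − ρ_w) = a (ρ_m − ρ_c).
a = d (ρ_c − ρ_w)/(ρ_m − ρ_c) = 4.78 km × 1.751/0.572 = 14.6 km.

14.6 km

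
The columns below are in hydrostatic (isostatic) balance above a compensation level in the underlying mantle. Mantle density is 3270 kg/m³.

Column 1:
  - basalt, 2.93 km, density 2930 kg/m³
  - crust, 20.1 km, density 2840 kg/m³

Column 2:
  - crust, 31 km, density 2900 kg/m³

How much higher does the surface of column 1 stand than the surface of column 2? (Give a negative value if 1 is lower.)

−0.56 km

For any compensation level in the mantle, the mantle terms cancel and isostasy reduces to e = (Σt_1 − Σt_2) − (Σ(ρt)_1 − Σ(ρt)_2) / ρ_m.
Σt_1 = 23.03 km; Σt_2 = 31 km; Σ(ρt)_1 = 65668.9; Σ(ρt)_2 = 89900 (in km·kg/m³).
e = (23.03 − 31) − (65668.9 − 89900) / 3270 = −0.56 km.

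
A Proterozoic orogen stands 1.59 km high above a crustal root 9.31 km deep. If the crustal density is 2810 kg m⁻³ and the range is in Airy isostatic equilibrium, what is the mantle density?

3290 kg m⁻³

Airy balance: ρ_c h = (ρ_m − ρ_c) r → ρ_m = ρ_c (1 + h/r).
ρ_m = 2810 × (1 + 1.59 km/9.31 km) = 3290 kg m⁻³.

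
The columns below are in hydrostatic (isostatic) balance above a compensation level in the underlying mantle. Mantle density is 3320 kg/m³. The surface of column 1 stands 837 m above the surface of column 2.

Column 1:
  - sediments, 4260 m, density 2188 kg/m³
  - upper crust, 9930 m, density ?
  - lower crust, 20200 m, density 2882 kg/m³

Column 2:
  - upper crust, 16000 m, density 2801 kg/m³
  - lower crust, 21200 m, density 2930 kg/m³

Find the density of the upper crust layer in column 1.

2750 kg/m³

Take the compensation level at the base of the deeper column (depth z_c below the surface of column 1) and equate Σ ρ_i t_i down to z_c; mantle fills any gap and the z_c terms cancel.
Column 1: 4260×2188 + 9930×ρ + 20200×2882 + (z_c − 34390)×3320
Column 2: 837×0 + 16000×2801 + 21200×2930 + (z_c − 837 − 37200)×3320
The z_c×3320 term appears on both sides and cancels. Collect the known terms of each column as K = Σ(ρt)_known − 3320 × (depth of known layers): K_1 = 67537280 − 3320×34390 = −46637520; K_2 = 106932000 − 3320×(837 + 37200) = −19350840.
Balance: K_1 + 9930×ρ = K_2, so ρ = (K_2 − K_1)/9930 = 27286700/9930 = 2750 kg/m³.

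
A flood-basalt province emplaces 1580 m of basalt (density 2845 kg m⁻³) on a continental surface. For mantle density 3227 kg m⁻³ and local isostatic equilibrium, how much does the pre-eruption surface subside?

1390 m

Subaerial loading: s = t ρ_load / ρ_m.
s = 1580 m × 2845/3227 = 1390 m.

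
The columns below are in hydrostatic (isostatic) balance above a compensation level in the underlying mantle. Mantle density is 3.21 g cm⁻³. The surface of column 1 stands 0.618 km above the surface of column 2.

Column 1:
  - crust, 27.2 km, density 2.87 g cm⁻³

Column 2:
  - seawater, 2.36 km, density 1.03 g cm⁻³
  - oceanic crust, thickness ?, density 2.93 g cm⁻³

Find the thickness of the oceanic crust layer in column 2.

7.57 km

Take the compensation level at the base of the deeper column (depth z_c below the surface of column 1) and equate Σ ρ_i t_i down to z_c; mantle fills any gap and the z_c terms cancel.
Column 1: 27.2×2.87 + (z_c − 27.2)×3.21
Column 2: 0.618×0 + 2.36×1.03 + x×2.93 + (z_c − 0.618 − 2.36 − x)×3.21
The z_c×3.21 term appears on both sides and cancels. Collect the known terms of each column as K = Σ(ρt)_known − 3.21 × (depth of known layers): K_1 = 78.064 − 3.21×27.2 = −9.248; K_2 = 2.4308 − 3.21×(0.618 + 2.36) = −7.12858.
Balance: K_1 = K_2 − x×(3.21 − 2.93), so x = (K_2 − K_1)/(3.21 − 2.93) = 2.11942/0.28 = 7.57 km.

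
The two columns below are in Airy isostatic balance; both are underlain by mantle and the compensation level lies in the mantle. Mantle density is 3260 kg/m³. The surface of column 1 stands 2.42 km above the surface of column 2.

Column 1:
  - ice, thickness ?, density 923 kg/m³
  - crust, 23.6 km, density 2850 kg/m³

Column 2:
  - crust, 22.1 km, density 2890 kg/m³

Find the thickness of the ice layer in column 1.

Take the compensation level at the base of the deeper column (depth z_c below the surface of column 1) and equate Σ ρ_i t_i down to z_c; mantle fills any gap and the z_c terms cancel.
Column 1: x×923 + 23.6×2850 + (z_c − 23.6 − x)×3260
Column 2: 2.42×0 + 22.1×2890 + (z_c − 2.42 − 22.1)×3260
The z_c×3260 term appears on both sides and cancels. Collect the known terms of each column as K = Σ(ρt)_known − 3260 × (depth of known layers): K_1 = 67260 − 3260×23.6 = −9676; K_2 = 63869 − 3260×(2.42 + 22.1) = −16066.2.
Balance: K_1 − x×(3260 − 923) = K_2, so x = (K_1 − K_2)/(3260 − 923) = 6390.2/2337 = 2.73 km.

2.73 km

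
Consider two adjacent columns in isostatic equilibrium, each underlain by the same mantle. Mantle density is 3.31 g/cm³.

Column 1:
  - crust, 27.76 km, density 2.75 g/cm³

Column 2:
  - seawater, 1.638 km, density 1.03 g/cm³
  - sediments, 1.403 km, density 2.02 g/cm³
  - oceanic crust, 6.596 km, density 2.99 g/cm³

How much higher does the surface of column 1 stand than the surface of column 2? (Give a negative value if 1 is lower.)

For any compensation level in the mantle, the mantle terms cancel and isostasy reduces to e = (Σt_1 − Σt_2) − (Σ(ρt)_1 − Σ(ρt)_2) / ρ_m.
Σt_1 = 27.76 km; Σt_2 = 9.637 km; Σ(ρt)_1 = 76.34; Σ(ρt)_2 = 24.24324 (in km·g/cm³).
e = (27.76 − 9.637) − (76.34 − 24.24324) / 3.31 = 2.38 km.

2.38 km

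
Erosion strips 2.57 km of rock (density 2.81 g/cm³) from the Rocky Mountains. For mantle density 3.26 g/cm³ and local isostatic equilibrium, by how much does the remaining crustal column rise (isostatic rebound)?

2.22 km

Unloading: uplift u = e ρ_c/ρ_m = 2.57 km × 2.81/3.26 = 2.22 km.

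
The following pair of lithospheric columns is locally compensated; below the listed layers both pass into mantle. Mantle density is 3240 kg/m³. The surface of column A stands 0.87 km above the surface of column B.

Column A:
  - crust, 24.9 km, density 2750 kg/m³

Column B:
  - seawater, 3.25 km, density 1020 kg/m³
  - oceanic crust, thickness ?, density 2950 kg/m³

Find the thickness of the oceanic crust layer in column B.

Take the compensation level at the base of the deeper column (depth z_c below the surface of column A) and equate Σ ρ_i t_i down to z_c; mantle fills any gap and the z_c terms cancel.
Column A: 24.9×2750 + (z_c − 24.9)×3240
Column B: 0.87×0 + 3.25×1020 + x×2950 + (z_c − 0.87 − 3.25 − x)×3240
The z_c×3240 term appears on both sides and cancels. Collect the known terms of each column as K = Σ(ρt)_known − 3240 × (depth of known layers): K_A = 68475 − 3240×24.9 = −12201; K_B = 3315 − 3240×(0.87 + 3.25) = −10033.8.
Balance: K_A = K_B − x×(3240 − 2950), so x = (K_B − K_A)/(3240 − 2950) = 2167.2/290 = 7.47 km.

7.47 km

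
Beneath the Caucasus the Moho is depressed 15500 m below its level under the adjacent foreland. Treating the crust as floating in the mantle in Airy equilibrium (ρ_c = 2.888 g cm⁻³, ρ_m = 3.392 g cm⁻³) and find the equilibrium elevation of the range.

2700 m

Balancing pressure at the compensation depth: ρ_c h = (ρ_m − ρ_c) r.
h = r (ρ_m − ρ_c) / ρ_c = 15500 m × (3.392 − 2.888) / 2.888 = 2700 m.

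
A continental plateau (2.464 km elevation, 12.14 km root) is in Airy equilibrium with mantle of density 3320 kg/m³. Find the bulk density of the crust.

ρ_c h = (ρ_m − ρ_c) r → ρ_c (h + r) = ρ_m r → ρ_c = ρ_m r / (h + r).
ρ_c = 3320 × 12.14 km / (2.464 km + 12.14 km) = 2760 kg/m³.

2760 kg/m³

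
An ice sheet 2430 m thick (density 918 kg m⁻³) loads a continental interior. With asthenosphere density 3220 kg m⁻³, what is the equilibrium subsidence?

693 m

Isostatic balance requires: the ice load ρ_ice t is balanced by mantle displaced below, ρ_m s.
s = t ρ_ice / ρ_m = 2430 m × 918/3220 = 693 m.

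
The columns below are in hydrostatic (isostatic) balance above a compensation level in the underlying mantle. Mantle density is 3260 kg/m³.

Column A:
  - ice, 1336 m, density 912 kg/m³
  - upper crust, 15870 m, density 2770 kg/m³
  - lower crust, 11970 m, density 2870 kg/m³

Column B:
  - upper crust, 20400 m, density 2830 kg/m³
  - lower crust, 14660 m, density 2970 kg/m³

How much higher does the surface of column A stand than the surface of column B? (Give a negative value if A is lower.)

For any compensation level in the mantle, the mantle terms cancel and isostasy reduces to e = (Σt_A − Σt_B) − (Σ(ρt)_A − Σ(ρt)_B) / ρ_m.
Σt_A = 29176 m; Σt_B = 35060 m; Σ(ρt)_A = 79532232; Σ(ρt)_B = 101272200 (in m·kg/m³).
e = (29176 − 35060) − (79532232 − 101272200) / 3260 = 785 m.

785 m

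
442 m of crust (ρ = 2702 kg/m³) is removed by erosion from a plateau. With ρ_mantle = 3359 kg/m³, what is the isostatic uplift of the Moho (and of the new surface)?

356 m

Unloading: uplift u = e ρ_c/ρ_m = 442 m × 2702/3359 = 356 m.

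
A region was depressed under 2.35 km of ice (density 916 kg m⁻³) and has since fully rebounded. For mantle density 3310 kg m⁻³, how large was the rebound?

0.65 km

Removing the load lets mantle flow back in; uplift u satisfies ρ_ice t = ρ_m u.
u = t ρ_ice/ρ_m = 2.35 km × 916/3310 = 0.65 km.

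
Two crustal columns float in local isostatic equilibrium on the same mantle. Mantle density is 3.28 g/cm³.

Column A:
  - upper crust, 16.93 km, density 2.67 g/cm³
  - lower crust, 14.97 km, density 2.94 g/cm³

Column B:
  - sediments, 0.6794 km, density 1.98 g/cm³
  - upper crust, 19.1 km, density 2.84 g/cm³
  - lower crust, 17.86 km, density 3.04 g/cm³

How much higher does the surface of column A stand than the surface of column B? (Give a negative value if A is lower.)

0.562 km

For any compensation level in the mantle, the mantle terms cancel and isostasy reduces to e = (Σt_A − Σt_B) − (Σ(ρt)_A − Σ(ρt)_B) / ρ_m.
Σt_A = 31.9 km; Σt_B = 37.6394 km; Σ(ρt)_A = 89.2149; Σ(ρt)_B = 109.883612 (in km·g/cm³).
e = (31.9 − 37.6394) − (89.2149 − 109.883612) / 3.28 = 0.562 km.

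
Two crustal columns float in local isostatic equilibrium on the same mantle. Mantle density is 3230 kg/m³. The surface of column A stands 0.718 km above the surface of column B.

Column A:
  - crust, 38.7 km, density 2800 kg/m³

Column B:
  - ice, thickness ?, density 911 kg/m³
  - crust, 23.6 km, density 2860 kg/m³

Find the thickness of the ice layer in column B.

Take the compensation level at the base of the deeper column (depth z_c below the surface of column A) and equate Σ ρ_i t_i down to z_c; mantle fills any gap and the z_c terms cancel.
Column A: 38.7×2800 + (z_c − 38.7)×3230
Column B: 0.718×0 + x×911 + 23.6×2860 + (z_c − 0.718 − 23.6 − x)×3230
The z_c×3230 term appears on both sides and cancels. Collect the known terms of each column as K = Σ(ρt)_known − 3230 × (depth of known layers): K_A = 108360 − 3230×38.7 = −16641; K_B = 67496 − 3230×(0.718 + 23.6) = −11051.14.
Balance: K_A = K_B − x×(3230 − 911), so x = (K_B − K_A)/(3230 − 911) = 5589.86/2319 = 2.41 km.

2.41 km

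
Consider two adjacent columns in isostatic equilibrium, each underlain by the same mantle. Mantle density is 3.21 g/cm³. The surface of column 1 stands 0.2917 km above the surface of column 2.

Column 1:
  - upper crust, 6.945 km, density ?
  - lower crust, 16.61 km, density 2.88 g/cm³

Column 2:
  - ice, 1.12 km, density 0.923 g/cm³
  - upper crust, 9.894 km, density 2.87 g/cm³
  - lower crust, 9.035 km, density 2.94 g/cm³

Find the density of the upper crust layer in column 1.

Take the compensation level at the base of the deeper column (depth z_c below the surface of column 1) and equate Σ ρ_i t_i down to z_c; mantle fills any gap and the z_c terms cancel.
Column 1: 6.945×ρ + 16.61×2.88 + (z_c − 23.555)×3.21
Column 2: 0.2917×0 + 1.12×0.923 + 9.894×2.87 + 9.035×2.94 + (z_c − 0.2917 − 20.049)×3.21
The z_c×3.21 term appears on both sides and cancels. Collect the known terms of each column as K = Σ(ρt)_known − 3.21 × (depth of known layers): K_1 = 47.8368 − 3.21×23.555 = −27.77475; K_2 = 55.99244 − 3.21×(0.2917 + 20.049) = −9.301207.
Balance: K_1 + 6.945×ρ = K_2, so ρ = (K_2 − K_1)/6.945 = 18.4735/6.945 = 2.66 g/cm³.

2.66 g/cm³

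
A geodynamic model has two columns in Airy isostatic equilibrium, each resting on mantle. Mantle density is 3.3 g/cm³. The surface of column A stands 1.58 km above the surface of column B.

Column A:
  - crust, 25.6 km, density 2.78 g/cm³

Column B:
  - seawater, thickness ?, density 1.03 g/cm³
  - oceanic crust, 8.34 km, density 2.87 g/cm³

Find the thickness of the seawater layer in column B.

Take the compensation level at the base of the deeper column (depth z_c below the surface of column A) and equate Σ ρ_i t_i down to z_c; mantle fills any gap and the z_c terms cancel.
Column A: 25.6×2.78 + (z_c − 25.6)×3.3
Column B: 1.58×0 + x×1.03 + 8.34×2.87 + (z_c − 1.58 − 8.34 − x)×3.3
The z_c×3.3 term appears on both sides and cancels. Collect the known terms of each column as K = Σ(ρt)_known − 3.3 × (depth of known layers): K_A = 71.168 − 3.3×25.6 = −13.312; K_B = 23.9358 − 3.3×(1.58 + 8.34) = −8.8002.
Balance: K_A = K_B − x×(3.3 − 1.03), so x = (K_B − K_A)/(3.3 − 1.03) = 4.5118/2.27 = 1.99 km.

1.99 km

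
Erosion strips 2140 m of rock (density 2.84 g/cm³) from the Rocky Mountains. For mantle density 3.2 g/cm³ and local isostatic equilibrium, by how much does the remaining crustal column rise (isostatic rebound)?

1900 m

Unloading: uplift u = e ρ_c/ρ_m = 2140 m × 2.84/3.2 = 1900 m.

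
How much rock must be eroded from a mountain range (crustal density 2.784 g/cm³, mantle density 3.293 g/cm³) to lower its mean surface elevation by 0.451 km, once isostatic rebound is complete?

2.92 km

Net drop Δ = e − u = e − e ρ_c/ρ_m = e (ρ_m − ρ_c)/ρ_m.
e = Δ ρ_m/(ρ_m − ρ_c) = 0.451 km × 3.293/0.509 = 2.92 km.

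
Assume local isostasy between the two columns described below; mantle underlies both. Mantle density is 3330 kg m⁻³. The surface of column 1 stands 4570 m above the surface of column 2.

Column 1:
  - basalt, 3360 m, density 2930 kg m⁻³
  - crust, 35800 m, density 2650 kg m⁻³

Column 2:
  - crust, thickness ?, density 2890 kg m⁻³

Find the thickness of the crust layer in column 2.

23800 m

Take the compensation level at the base of the deeper column (depth z_c below the surface of column 1) and equate Σ ρ_i t_i down to z_c; mantle fills any gap and the z_c terms cancel.
Column 1: 3360×2930 + 35800×2650 + (z_c − 39160)×3330
Column 2: 4570×0 + x×2890 + (z_c − 4570 − 0 − x)×3330
The z_c×3330 term appears on both sides and cancels. Collect the known terms of each column as K = Σ(ρt)_known − 3330 × (depth of known layers): K_1 = 104714800 − 3330×39160 = −25688000; K_2 = 0 − 3330×(4570 + 0) = −15218100.
Balance: K_1 = K_2 − x×(3330 − 2890), so x = (K_2 − K_1)/(3330 − 2890) = 10469900/440 = 23800 m.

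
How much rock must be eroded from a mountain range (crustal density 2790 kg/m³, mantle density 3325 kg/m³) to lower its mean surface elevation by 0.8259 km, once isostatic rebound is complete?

5.13 km

Net drop Δ = e − u = e − e ρ_c/ρ_m = e (ρ_m − ρ_c)/ρ_m.
e = Δ ρ_m/(ρ_m − ρ_c) = 0.8259 km × 3325/535 = 5.13 km.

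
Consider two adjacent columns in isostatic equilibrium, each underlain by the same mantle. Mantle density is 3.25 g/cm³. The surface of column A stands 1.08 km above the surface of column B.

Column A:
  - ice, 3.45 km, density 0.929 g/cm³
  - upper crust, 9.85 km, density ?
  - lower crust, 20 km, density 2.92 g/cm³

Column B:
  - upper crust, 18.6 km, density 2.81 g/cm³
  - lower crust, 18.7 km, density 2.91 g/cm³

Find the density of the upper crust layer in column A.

Take the compensation level at the base of the deeper column (depth z_c below the surface of column A) and equate Σ ρ_i t_i down to z_c; mantle fills any gap and the z_c terms cancel.
Column A: 3.45×0.929 + 9.85×ρ + 20×2.92 + (z_c − 33.3)×3.25
Column B: 1.08×0 + 18.6×2.81 + 18.7×2.91 + (z_c − 1.08 − 37.3)×3.25
The z_c×3.25 term appears on both sides and cancels. Collect the known terms of each column as K = Σ(ρt)_known − 3.25 × (depth of known layers): K_A = 61.60505 − 3.25×33.3 = −46.61995; K_B = 106.683 − 3.25×(1.08 + 37.3) = −18.052.
Balance: K_A + 9.85×ρ = K_B, so ρ = (K_B − K_A)/9.85 = 28.5679/9.85 = 2.9 g/cm³.

2.9 g/cm³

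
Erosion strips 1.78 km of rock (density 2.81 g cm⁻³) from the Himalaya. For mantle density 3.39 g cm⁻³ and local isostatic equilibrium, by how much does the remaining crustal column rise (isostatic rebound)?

1.48 km

Unloading: uplift u = e ρ_c/ρ_m = 1.78 km × 2.81/3.39 = 1.48 km.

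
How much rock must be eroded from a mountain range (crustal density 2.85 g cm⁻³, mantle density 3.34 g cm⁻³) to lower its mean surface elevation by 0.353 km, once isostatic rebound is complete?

2.41 km

Net drop Δ = e − u = e − e ρ_c/ρ_m = e (ρ_m − ρ_c)/ρ_m.
e = Δ ρ_m/(ρ_m − ρ_c) = 0.353 km × 3.34/0.49 = 2.41 km.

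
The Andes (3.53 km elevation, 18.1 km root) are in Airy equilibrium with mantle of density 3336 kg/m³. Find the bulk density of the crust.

ρ_c h = (ρ_m − ρ_c) r → ρ_c (h + r) = ρ_m r → ρ_c = ρ_m r / (h + r).
ρ_c = 3336 × 18.1 km / (3.53 km + 18.1 km) = 2790 kg/m³.

2790 kg/m³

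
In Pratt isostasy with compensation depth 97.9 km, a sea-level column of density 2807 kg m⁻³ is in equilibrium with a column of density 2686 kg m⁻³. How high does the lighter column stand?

4.41 km

ρ_ref D = ρ (D + h) → h = D (ρ_ref − ρ)/ρ.
h = 97.9 km × (2807 − 2686)/2686 = 4.41 km.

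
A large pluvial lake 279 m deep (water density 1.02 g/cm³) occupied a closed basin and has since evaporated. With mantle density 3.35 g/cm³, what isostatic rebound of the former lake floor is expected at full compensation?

84.9 m

u = d ρ_w/ρ_m = 279 m × 1.02/3.35 = 84.9 m.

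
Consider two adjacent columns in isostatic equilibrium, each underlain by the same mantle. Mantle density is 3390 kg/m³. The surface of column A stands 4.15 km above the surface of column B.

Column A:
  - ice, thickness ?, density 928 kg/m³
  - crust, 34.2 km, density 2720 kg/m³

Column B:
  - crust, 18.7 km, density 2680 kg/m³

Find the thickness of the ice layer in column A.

Take the compensation level at the base of the deeper column (depth z_c below the surface of column A) and equate Σ ρ_i t_i down to z_c; mantle fills any gap and the z_c terms cancel.
Column A: x×928 + 34.2×2720 + (z_c − 34.2 − x)×3390
Column B: 4.15×0 + 18.7×2680 + (z_c − 4.15 − 18.7)×3390
The z_c×3390 term appears on both sides and cancels. Collect the known terms of each column as K = Σ(ρt)_known − 3390 × (depth of known layers): K_A = 93024 − 3390×34.2 = −22914; K_B = 50116 − 3390×(4.15 + 18.7) = −27345.5.
Balance: K_A − x×(3390 − 928) = K_B, so x = (K_A − K_B)/(3390 − 928) = 4431.5/2462 = 1.8 km.

1.8 km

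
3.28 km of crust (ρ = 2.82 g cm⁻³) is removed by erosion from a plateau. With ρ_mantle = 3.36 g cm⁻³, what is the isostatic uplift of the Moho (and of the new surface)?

Unloading: uplift u = e ρ_c/ρ_m = 3.28 km × 2.82/3.36 = 2.75 km.

2.75 km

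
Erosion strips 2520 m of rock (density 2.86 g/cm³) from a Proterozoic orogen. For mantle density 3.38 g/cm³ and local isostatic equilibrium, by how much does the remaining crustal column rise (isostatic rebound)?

Unloading: uplift u = e ρ_c/ρ_m = 2520 m × 2.86/3.38 = 2130 m.

2130 m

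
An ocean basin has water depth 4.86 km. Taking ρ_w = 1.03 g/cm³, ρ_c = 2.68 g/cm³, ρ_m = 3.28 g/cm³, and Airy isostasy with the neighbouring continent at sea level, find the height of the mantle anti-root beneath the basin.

For local isostatic compensation: replacing crust with seawater at the top is compensated by replacing crust with mantle at the base: d (ρ_c − ρ_w) = a (ρ_m − ρ_c).
a = d (ρ_c − ρ_w)/(ρ_m − ρ_c) = 4.86 km × 1.65/0.6 = 13.4 km.

13.4 km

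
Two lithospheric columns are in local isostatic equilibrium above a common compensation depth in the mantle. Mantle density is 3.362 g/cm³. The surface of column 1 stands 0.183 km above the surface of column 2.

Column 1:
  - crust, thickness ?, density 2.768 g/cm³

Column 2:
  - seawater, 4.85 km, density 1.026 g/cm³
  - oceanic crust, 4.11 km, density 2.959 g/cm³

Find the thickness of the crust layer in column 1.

22.9 km

Take the compensation level at the base of the deeper column (depth z_c below the surface of column 1) and equate Σ ρ_i t_i down to z_c; mantle fills any gap and the z_c terms cancel.
Column 1: x×2.768 + (z_c − 0 − x)×3.362
Column 2: 0.183×0 + 4.85×1.026 + 4.11×2.959 + (z_c − 0.183 − 8.96)×3.362
The z_c×3.362 term appears on both sides and cancels. Collect the known terms of each column as K = Σ(ρt)_known − 3.362 × (depth of known layers): K_1 = 0 − 3.362×0 = 0; K_2 = 17.13759 − 3.362×(0.183 + 8.96) = −13.601176.
Balance: K_1 − x×(3.362 − 2.768) = K_2, so x = (K_1 − K_2)/(3.362 − 2.768) = 13.6012/0.594 = 22.9 km.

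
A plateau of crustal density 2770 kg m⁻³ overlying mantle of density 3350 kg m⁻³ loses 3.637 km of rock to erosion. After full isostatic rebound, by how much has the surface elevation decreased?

Rebound u = e ρ_c/ρ_m = 3.637 km × 2770/3350 = 3.007 km.
Net surface drop = e − u = 3.637 km − 3.007 km = e (ρ_m − ρ_c)/ρ_m = 0.63 km.

0.63 km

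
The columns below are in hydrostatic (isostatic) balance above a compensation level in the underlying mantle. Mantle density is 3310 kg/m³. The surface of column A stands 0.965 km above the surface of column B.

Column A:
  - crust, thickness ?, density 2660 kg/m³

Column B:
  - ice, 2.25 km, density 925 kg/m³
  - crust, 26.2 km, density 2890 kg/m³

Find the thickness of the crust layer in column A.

Take the compensation level at the base of the deeper column (depth z_c below the surface of column A) and equate Σ ρ_i t_i down to z_c; mantle fills any gap and the z_c terms cancel.
Column A: x×2660 + (z_c − 0 − x)×3310
Column B: 0.965×0 + 2.25×925 + 26.2×2890 + (z_c − 0.965 − 28.45)×3310
The z_c×3310 term appears on both sides and cancels. Collect the known terms of each column as K = Σ(ρt)_known − 3310 × (depth of known layers): K_A = 0 − 3310×0 = 0; K_B = 77799.25 − 3310×(0.965 + 28.45) = −19564.4.
Balance: K_A − x×(3310 − 2660) = K_B, so x = (K_A − K_B)/(3310 − 2660) = 19564.4/650 = 30.1 km.

30.1 km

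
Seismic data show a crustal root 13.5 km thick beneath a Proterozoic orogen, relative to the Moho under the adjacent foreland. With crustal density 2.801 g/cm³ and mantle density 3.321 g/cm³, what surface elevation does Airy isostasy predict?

Balancing pressure at the compensation depth: ρ_c h = (ρ_m − ρ_c) r.
h = r (ρ_m − ρ_c) / ρ_c = 13.5 km × (3.321 − 2.801) / 2.801 = 2.51 km.

2.51 km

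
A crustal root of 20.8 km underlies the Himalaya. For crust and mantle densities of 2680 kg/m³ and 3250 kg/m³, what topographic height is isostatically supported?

Isostatic balance requires: ρ_c h = (ρ_m − ρ_c) r.
h = r (ρ_m − ρ_c) / ρ_c = 20.8 km × (3250 − 2680) / 2680 = 4.42 km.

4.42 km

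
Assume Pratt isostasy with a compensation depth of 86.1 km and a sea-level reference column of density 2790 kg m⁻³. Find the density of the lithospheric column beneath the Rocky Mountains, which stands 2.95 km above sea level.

2700 kg m⁻³

Pratt balance: ρ_ref D = ρ (D + h).
ρ = ρ_ref D/(D + h) = 2790 × 86.1 km/(86.1 km + 2.95 km) = 2700 kg m⁻³.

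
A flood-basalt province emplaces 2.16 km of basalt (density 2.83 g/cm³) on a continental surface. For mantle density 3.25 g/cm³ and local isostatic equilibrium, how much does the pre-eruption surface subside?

1.88 km

Subaerial loading: s = t ρ_load / ρ_m.
s = 2.16 km × 2.83/3.25 = 1.88 km.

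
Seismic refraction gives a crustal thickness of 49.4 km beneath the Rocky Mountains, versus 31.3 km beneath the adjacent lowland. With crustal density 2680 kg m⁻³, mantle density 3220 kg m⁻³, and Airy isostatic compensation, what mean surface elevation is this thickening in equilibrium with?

3.04 km

Excess crust Δ = 49.4 km − 31.3 km = 18.1 km, split between elevation h and root r with h + r = Δ.
Airy balance ρ_c h = (ρ_m − ρ_c) r gives r = h ρ_c/(ρ_m − ρ_c), so h (1 + ρ_c/(ρ_m − ρ_c)) = Δ, i.e. h = Δ (ρ_m − ρ_c)/ρ_m.
h = 18.1 km × 540/3220 = 3.04 km.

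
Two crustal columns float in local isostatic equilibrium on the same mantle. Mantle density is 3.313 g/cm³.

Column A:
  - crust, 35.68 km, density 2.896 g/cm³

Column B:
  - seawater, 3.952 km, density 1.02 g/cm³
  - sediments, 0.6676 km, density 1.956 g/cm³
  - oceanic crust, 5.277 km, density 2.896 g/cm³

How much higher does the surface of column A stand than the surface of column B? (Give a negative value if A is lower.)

For any compensation level in the mantle, the mantle terms cancel and isostasy reduces to e = (Σt_A − Σt_B) − (Σ(ρt)_A − Σ(ρt)_B) / ρ_m.
Σt_A = 35.68 km; Σt_B = 9.8966 km; Σ(ρt)_A = 103.32928; Σ(ρt)_B = 20.6190576 (in km·g/cm³).
e = (35.68 − 9.8966) − (103.32928 − 20.6190576) / 3.313 = 0.818 km.

0.818 km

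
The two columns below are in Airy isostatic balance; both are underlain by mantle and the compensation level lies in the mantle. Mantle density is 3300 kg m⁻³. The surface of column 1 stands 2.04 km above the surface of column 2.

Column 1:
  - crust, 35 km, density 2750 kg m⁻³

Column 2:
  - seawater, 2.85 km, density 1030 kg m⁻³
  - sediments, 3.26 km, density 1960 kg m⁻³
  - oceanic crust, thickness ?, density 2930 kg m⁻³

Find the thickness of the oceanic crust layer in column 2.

Take the compensation level at the base of the deeper column (depth z_c below the surface of column 1) and equate Σ ρ_i t_i down to z_c; mantle fills any gap and the z_c terms cancel.
Column 1: 35×2750 + (z_c − 35)×3300
Column 2: 2.04×0 + 2.85×1030 + 3.26×1960 + x×2930 + (z_c − 2.04 − 6.11 − x)×3300
The z_c×3300 term appears on both sides and cancels. Collect the known terms of each column as K = Σ(ρt)_known − 3300 × (depth of known layers): K_1 = 96250 − 3300×35 = −19250; K_2 = 9325.1 − 3300×(2.04 + 6.11) = −17569.9.
Balance: K_1 = K_2 − x×(3300 − 2930), so x = (K_2 − K_1)/(3300 − 2930) = 1680.1/370 = 4.54 km.

4.54 km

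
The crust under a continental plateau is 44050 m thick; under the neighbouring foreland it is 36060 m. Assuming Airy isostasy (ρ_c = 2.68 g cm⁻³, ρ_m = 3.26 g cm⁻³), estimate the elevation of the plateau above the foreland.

Excess crust Δ = 44050 m − 36060 m = 7990 m, split between elevation h and root r with h + r = Δ.
Airy balance ρ_c h = (ρ_m − ρ_c) r gives r = h ρ_c/(ρ_m − ρ_c), so h (1 + ρ_c/(ρ_m − ρ_c)) = Δ, i.e. h = Δ (ρ_m − ρ_c)/ρ_m.
h = 7990 m × 0.58/3.26 = 1420 m.

1420 m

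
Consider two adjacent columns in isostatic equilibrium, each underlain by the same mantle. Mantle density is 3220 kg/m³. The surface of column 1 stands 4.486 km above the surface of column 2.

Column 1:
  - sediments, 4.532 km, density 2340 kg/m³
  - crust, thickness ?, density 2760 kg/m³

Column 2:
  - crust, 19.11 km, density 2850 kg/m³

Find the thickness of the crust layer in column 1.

38.1 km

Take the compensation level at the base of the deeper column (depth z_c below the surface of column 1) and equate Σ ρ_i t_i down to z_c; mantle fills any gap and the z_c terms cancel.
Column 1: 4.532×2340 + x×2760 + (z_c − 4.532 − x)×3220
Column 2: 4.486×0 + 19.11×2850 + (z_c − 4.486 − 19.11)×3220
The z_c×3220 term appears on both sides and cancels. Collect the known terms of each column as K = Σ(ρt)_known − 3220 × (depth of known layers): K_1 = 10604.88 − 3220×4.532 = −3988.16; K_2 = 54463.5 − 3220×(4.486 + 19.11) = −21515.62.
Balance: K_1 − x×(3220 − 2760) = K_2, so x = (K_1 − K_2)/(3220 − 2760) = 17527.5/460 = 38.1 km.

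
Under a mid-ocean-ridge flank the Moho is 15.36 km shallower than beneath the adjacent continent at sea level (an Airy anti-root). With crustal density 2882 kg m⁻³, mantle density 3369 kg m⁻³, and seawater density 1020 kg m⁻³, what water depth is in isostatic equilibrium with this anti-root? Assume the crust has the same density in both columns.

4.02 km

Replacing a thickness d of crust by seawater at the top must be balanced by replacing crust with mantle at the base: d (ρ_c − ρ_w) = a (ρ_m − ρ_c).
d = a (ρ_m − ρ_c)/(ρ_c − ρ_w) = 15.36 km × 487/1862 = 4.02 km.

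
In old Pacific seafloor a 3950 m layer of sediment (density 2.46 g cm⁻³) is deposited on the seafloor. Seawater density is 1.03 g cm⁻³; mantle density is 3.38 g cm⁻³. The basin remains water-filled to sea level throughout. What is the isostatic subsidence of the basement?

2400 m

Submarine loading: the sediment displaces seawater, and the subsidence is in turn flooded, so s (ρ_m − ρ_w) = t (ρ_sed − ρ_w).
s = 3950 m × (2.46 − 1.03) / (3.38 − 1.03) = 2400 m.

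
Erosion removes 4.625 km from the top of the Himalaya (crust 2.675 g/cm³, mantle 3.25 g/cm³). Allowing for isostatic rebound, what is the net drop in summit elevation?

0.818 km

Rebound u = e ρ_c/ρ_m = 4.625 km × 2.675/3.25 = 3.807 km.
Net surface drop = e − u = 4.625 km − 3.807 km = e (ρ_m − ρ_c)/ρ_m = 0.818 km.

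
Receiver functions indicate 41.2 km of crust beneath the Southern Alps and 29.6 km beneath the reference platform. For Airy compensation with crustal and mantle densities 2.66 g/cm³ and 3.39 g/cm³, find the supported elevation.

Excess crust Δ = 41.2 km − 29.6 km = 11.6 km, split between elevation h and root r with h + r = Δ.
Airy balance ρ_c h = (ρ_m − ρ_c) r gives r = h ρ_c/(ρ_m − ρ_c), so h (1 + ρ_c/(ρ_m − ρ_c)) = Δ, i.e. h = Δ (ρ_m − ρ_c)/ρ_m.
h = 11.6 km × 0.73/3.39 = 2.5 km.

2.5 km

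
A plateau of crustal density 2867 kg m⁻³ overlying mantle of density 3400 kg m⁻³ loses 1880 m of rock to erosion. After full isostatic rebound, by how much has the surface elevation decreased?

Rebound u = e ρ_c/ρ_m = 1880 m × 2867/3400 = 1585 m.
Net surface drop = e − u = 1880 m − 1585 m = e (ρ_m − ρ_c)/ρ_m = 295 m.

295 m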